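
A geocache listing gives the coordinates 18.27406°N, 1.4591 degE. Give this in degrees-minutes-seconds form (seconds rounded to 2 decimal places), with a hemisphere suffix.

18°16′26.62″ N, 1°27′32.76″ E

Lat: 0.274060 × 60 = 16.44360′ → 16′, remainder × 60 = 26.6160″
Lon: whole degrees 1; 27.54600′ → 27′ and 32.7600″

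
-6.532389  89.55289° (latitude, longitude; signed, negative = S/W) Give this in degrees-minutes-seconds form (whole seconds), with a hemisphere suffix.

6°31′57″ S, 89°33′10″ E

Latitude is negative → S; |value| = 6.532389
Lat: 0.532389 × 60 = 31.94334′ → 31′, remainder × 60 = 56.60″
Lon: 0.552890 × 60 = 33.17340′ → 33′, remainder × 60 = 10.40″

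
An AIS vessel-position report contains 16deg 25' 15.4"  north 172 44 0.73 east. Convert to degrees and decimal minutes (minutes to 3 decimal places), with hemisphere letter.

Lat: seconds/60 = 0.25667; minutes = 25 + 0.25667 = 25.25667
Lon: 44 + 0.73/60 = 44.01217′

16° 25.257′ N, 172° 44.012′ E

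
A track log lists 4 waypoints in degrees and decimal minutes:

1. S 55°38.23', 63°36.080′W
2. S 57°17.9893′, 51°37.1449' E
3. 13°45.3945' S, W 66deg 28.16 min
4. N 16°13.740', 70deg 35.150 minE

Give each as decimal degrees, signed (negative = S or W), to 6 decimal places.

1. -55.637167, -63.601333
2. -57.299822, 51.619082
3. -13.756575, -66.469333
4. 16.229000, 70.585833

Point 1:
  Latitude: 38.23′ = 0.637167°; total 55.6371667
  S → negative
  Lon: 63 + 36.08/60 = 63.6013333
  W ⇒ negate
Point 2:
  Lat: 57 + 17.9893/60 = 57.2998217
  hemisphere S, so the sign is −
  Longitude: 51 + 37.1449/60 = 51.6190817
  E ⇒ keep positive
Point 3:
  φ: 13 + 45.3945/60 = 13.7565750
  S ⇒ negate
  Lon: 66 + 28.16/60 = 66.4693333
  W ⇒ negate
Point 4:
  Lat: 16 + 13.74/60 = 16.2290000
  N → positive
  λ: 35.15′ = 0.585833°; total 70.5858333
  E → positive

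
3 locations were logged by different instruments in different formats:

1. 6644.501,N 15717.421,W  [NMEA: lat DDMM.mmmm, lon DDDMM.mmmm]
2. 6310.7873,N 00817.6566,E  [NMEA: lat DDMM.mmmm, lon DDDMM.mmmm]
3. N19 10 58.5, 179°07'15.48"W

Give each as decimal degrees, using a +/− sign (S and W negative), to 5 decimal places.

1. 66.74168, -157.29035
2. 63.17979, 8.29428
3. 19.18292, -179.12097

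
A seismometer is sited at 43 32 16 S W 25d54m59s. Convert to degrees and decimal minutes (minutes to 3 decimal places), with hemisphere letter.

43° 32.267′ S, 25° 54.983′ W

φ: 32 + 16/60 = 32.26667′
Lon: 54 + 59/60 = 54.98333′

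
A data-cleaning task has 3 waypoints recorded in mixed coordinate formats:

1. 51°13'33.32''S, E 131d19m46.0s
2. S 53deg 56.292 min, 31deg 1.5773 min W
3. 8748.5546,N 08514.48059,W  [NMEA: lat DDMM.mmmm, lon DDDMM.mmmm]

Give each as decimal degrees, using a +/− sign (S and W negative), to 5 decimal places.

Point 1:
  Lat: 51 + 13/60 + 33.32/3600 = 51.225922
  S ⇒ negate
  Lon: 131° + 19/60 + 46/3600 = 131 + 0.316667 + 0.012778 = 131.329444
  E ⇒ keep positive
Point 2:
  φ: 53 + 56.292/60 = 53.938200
  S ⇒ negate
  λ: 31 + 1.5773/60 = 31.026288
  hemisphere W, so the sign is −
Point 3:
  φ: split at 2 digits → 87° and 48.5546′; 87 + 48.5546/60 = 87.809243
  N → positive
  Longitude: degrees = first 3 digits = 85, minutes = 14.48059; 85 + 14.48059/60 = 85.241343
  W ⇒ negate

1. -51.22592, 131.32944
2. -53.93820, -31.02629
3. 87.80924, -85.24134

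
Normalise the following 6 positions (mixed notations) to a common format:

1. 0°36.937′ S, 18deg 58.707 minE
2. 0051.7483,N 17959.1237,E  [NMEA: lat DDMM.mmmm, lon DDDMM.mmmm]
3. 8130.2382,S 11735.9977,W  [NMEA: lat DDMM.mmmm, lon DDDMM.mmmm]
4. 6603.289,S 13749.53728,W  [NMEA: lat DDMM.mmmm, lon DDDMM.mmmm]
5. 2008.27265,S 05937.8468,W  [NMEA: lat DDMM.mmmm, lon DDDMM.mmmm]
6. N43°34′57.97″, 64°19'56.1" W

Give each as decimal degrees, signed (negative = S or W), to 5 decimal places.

Point 1:
  Latitude: 36.937′ = 0.615617°; total 0.615617
  hemisphere S, so the sign is −
  Longitude: 18 + 58.707/60 = 18.978450
  E → positive
Point 2:
  Latitude: degrees = first 2 digits = 0, minutes = 51.7483; 0 + 51.7483/60 = 0.862472
  N ⇒ keep positive
  Lon: split at 3 digits → 179° and 59.1237′; 179 + 59.1237/60 = 179.985395
  E ⇒ keep positive
Point 3:
  Lat: split at 2 digits → 81° and 30.2382′; 81 + 30.2382/60 = 81.503970
  S ⇒ negate
  Longitude: degrees = first 3 digits = 117, minutes = 35.9977; 117 + 35.9977/60 = 117.599962
  hemisphere W, so the sign is −
Point 4:
  φ: split at 2 digits → 66° and 3.289′; 66 + 3.289/60 = 66.054817
  S ⇒ negate
  Lon: degrees = first 3 digits = 137, minutes = 49.53728; 137 + 49.53728/60 = 137.825621
  W ⇒ negate
Point 5:
  Latitude: split at 2 digits → 20° and 8.27265′; 20 + 8.27265/60 = 20.137878
  S → negative
  Longitude: degrees = first 3 digits = 59, minutes = 37.8468; 59 + 37.8468/60 = 59.630780
  W ⇒ negate
Point 6:
  Lat: 34′ + 57.97″ = 34.96617′; 43 + 34.96617/60 = 43.582769
  N → positive
  Longitude: 64° + 19/60 + 56.1/3600 = 64 + 0.316667 + 0.015583 = 64.332250
  hemisphere W, so the sign is −

1. -0.61562, 18.97845
2. 0.86247, 179.98540
3. -81.50397, -117.59996
4. -66.05482, -137.82562
5. -20.13788, -59.63078
6. 43.58277, -64.33225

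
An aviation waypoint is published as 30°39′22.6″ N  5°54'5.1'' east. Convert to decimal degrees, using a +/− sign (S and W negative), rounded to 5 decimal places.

Lat: 30° + 39/60 + 22.6/3600 = 30 + 0.650000 + 0.006278 = 30.656278
N ⇒ keep positive
λ: 5° + 54/60 + 5.1/3600 = 5 + 0.900000 + 0.001417 = 5.901417
E → positive

30.65628, 5.90142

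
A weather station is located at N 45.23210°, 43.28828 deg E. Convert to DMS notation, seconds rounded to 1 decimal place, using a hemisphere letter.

45°13′55.6″ N, 43°17′17.8″ E

Lat: 0.232100 × 60 = 13.92600′ → 13′, remainder × 60 = 55.560″
λ: whole degrees 43; 17.29680′ → 17′ and 17.808″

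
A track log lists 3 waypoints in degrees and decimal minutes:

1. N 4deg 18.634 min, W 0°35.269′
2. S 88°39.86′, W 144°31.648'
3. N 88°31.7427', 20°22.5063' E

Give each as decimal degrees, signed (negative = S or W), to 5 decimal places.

1. 4.31057, -0.58782
2. -88.66433, -144.52747
3. 88.52905, 20.37511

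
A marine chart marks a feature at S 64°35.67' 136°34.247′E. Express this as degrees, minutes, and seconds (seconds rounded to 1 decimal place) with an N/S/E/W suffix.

Latitude: fractional minutes 0.67000 × 60 = 40.200″
Lon: 34.24700′ → 34′ and 0.24700 × 60 = 14.820″

64°35′40.2″ S, 136°34′14.8″ E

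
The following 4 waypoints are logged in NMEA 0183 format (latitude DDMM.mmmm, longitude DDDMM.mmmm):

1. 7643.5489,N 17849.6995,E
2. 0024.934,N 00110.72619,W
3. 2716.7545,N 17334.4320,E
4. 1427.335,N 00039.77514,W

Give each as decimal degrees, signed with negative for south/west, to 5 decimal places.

1. 76.72582, 178.82833
2. 0.41557, -1.17877
3. 27.27924, 173.57387
4. 14.45558, -0.66292

Point 1:
  Latitude: degrees = first 2 digits = 76, minutes = 43.5489; 76 + 43.5489/60 = 76.725815
  N ⇒ keep positive
  Lon: split at 3 digits → 178° and 49.6995′; 178 + 49.6995/60 = 178.828325
  E ⇒ keep positive
Point 2:
  Latitude: degrees = first 2 digits = 0, minutes = 24.934; 0 + 24.934/60 = 0.415567
  N → positive
  Longitude: degrees = first 3 digits = 1, minutes = 10.72619; 1 + 10.72619/60 = 1.178770
  W → negative
Point 3:
  φ: degrees = first 2 digits = 27, minutes = 16.7545; 27 + 16.7545/60 = 27.279242
  N → positive
  λ: degrees = first 3 digits = 173, minutes = 34.432; 173 + 34.432/60 = 173.573867
  E → positive
Point 4:
  Latitude: split at 2 digits → 14° and 27.335′; 14 + 27.335/60 = 14.455583
  N ⇒ keep positive
  Longitude: degrees = first 3 digits = 0, minutes = 39.77514; 0 + 39.77514/60 = 0.662919
  W ⇒ negate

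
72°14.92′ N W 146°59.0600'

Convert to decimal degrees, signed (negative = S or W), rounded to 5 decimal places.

Lat: 72 + 14.92/60 = 72.248667
N → positive
Lon: 146 + 59.06/60 = 146.984333
W ⇒ negate

72.24867, -146.98433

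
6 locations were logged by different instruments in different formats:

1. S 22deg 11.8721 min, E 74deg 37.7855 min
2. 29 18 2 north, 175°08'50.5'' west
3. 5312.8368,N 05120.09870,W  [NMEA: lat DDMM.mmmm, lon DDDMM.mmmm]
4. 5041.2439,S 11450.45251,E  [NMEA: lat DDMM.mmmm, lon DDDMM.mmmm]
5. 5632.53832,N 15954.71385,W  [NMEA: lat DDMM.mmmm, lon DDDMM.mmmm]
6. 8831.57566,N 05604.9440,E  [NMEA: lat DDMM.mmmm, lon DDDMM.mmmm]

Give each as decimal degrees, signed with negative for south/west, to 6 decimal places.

1. -22.197868, 74.629758
2. 29.300556, -175.147361
3. 53.213947, -51.334978
4. -50.687398, 114.840875
5. 56.542305, -159.911898
6. 88.526261, 56.082400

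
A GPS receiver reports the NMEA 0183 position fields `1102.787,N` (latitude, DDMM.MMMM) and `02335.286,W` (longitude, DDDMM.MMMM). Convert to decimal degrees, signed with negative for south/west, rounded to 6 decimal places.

Latitude: degrees = first 2 digits = 11, minutes = 2.787; 11 + 2.787/60 = 11.0464500
N → positive
λ: degrees = first 3 digits = 23, minutes = 35.286; 23 + 35.286/60 = 23.5881000
W ⇒ negate

11.046450, -23.588100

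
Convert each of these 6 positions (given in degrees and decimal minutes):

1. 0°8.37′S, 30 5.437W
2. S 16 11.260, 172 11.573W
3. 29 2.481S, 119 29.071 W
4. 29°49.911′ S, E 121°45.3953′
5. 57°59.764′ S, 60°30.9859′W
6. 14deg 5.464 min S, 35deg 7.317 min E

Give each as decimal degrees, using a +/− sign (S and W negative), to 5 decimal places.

Point 1:
  φ: 8.37′ = 0.139500°; total 0.139500
  S ⇒ negate
  Longitude: 5.437′ = 0.090617°; total 30.090617
  hemisphere W, so the sign is −
Point 2:
  Latitude: 11.26′ = 0.187667°; total 16.187667
  S ⇒ negate
  Lon: 172 + 11.573/60 = 172.192883
  hemisphere W, so the sign is −
Point 3:
  φ: 2.481′ = 0.041350°; total 29.041350
  S → negative
  Longitude: 29.071′ = 0.484517°; total 119.484517
  hemisphere W, so the sign is −
Point 4:
  Lat: 49.911′ = 0.831850°; total 29.831850
  S ⇒ negate
  λ: 121 + 45.3953/60 = 121.756588
  E ⇒ keep positive
Point 5:
  φ: 59.764′ = 0.996067°; total 57.996067
  S ⇒ negate
  λ: 30.9859′ = 0.516432°; total 60.516432
  W → negative
Point 6:
  Lat: 5.464′ = 0.091067°; total 14.091067
  hemisphere S, so the sign is −
  Lon: 7.317′ = 0.121950°; total 35.121950
  E ⇒ keep positive

1. -0.13950, -30.09062
2. -16.18767, -172.19288
3. -29.04135, -119.48452
4. -29.83185, 121.75659
5. -57.99607, -60.51643
6. -14.09107, 35.12195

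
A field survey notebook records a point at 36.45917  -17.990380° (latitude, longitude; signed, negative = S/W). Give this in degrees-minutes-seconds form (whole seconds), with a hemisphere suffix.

36°27′33″ N, 17°59′25″ W

Latitude: 0.459170 × 60 = 27.55020′ → 27′, remainder × 60 = 33.01″
Longitude is negative → W; |value| = 17.990380
Lon: whole degrees 17; 59.42280′ → 59′ and 25.37″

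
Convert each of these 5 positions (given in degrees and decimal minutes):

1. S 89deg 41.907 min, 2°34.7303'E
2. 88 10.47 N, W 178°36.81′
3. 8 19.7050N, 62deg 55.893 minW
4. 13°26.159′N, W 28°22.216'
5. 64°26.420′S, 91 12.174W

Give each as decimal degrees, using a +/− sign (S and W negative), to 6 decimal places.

1. -89.698450, 2.578838
2. 88.174500, -178.613500
3. 8.328417, -62.931550
4. 13.435983, -28.370267
5. -64.440333, -91.202900

Point 1:
  Latitude: 89 + 41.907/60 = 89.6984500
  S → negative
  Longitude: 34.7303′ = 0.578838°; total 2.5788383
  E → positive
Point 2:
  Latitude: 10.47′ = 0.174500°; total 88.1745000
  N → positive
  λ: 178 + 36.81/60 = 178.6135000
  hemisphere W, so the sign is −
Point 3:
  Latitude: 8 + 19.705/60 = 8.3284167
  N ⇒ keep positive
  Longitude: 62 + 55.893/60 = 62.9315500
  W → negative
Point 4:
  φ: 26.159′ = 0.435983°; total 13.4359833
  N → positive
  λ: 22.216′ = 0.370267°; total 28.3702667
  W → negative
Point 5:
  φ: 26.42′ = 0.440333°; total 64.4403333
  hemisphere S, so the sign is −
  λ: 12.174′ = 0.202900°; total 91.2029000
  W ⇒ negate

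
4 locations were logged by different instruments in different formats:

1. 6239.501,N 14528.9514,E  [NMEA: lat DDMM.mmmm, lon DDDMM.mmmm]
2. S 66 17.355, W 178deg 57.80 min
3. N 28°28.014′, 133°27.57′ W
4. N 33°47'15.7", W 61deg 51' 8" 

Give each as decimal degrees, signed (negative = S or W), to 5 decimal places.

Point 1:
  Lat: split at 2 digits → 62° and 39.501′; 62 + 39.501/60 = 62.658350
  N ⇒ keep positive
  Lon: degrees = first 3 digits = 145, minutes = 28.9514; 145 + 28.9514/60 = 145.482523
  E ⇒ keep positive
Point 2:
  φ: 66 + 17.355/60 = 66.289250
  S ⇒ negate
  Longitude: 57.8′ = 0.963333°; total 178.963333
  hemisphere W, so the sign is −
Point 3:
  Latitude: 28 + 28.014/60 = 28.466900
  N ⇒ keep positive
  Longitude: 27.57′ = 0.459500°; total 133.459500
  W → negative
Point 4:
  φ: 47′ + 15.7″ = 47.26167′; 33 + 47.26167/60 = 33.787694
  N → positive
  Longitude: 61° + 51/60 + 8/3600 = 61 + 0.850000 + 0.002222 = 61.852222
  hemisphere W, so the sign is −

1. 62.65835, 145.48252
2. -66.28925, -178.96333
3. 28.46690, -133.45950
4. 33.78769, -61.85222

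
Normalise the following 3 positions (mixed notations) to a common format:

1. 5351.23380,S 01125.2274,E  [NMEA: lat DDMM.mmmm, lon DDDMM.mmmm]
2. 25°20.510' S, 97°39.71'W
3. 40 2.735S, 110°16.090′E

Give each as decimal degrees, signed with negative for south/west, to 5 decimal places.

1. -53.85390, 11.42046
2. -25.34183, -97.66183
3. -40.04558, 110.26817

Point 1:
  φ: degrees = first 2 digits = 53, minutes = 51.2338; 53 + 51.2338/60 = 53.853897
  S ⇒ negate
  Longitude: split at 3 digits → 011° and 25.2274′; 11 + 25.2274/60 = 11.420457
  E ⇒ keep positive
Point 2:
  Lat: 20.51′ = 0.341833°; total 25.341833
  S ⇒ negate
  Longitude: 39.71′ = 0.661833°; total 97.661833
  W → negative
Point 3:
  φ: 40 + 2.735/60 = 40.045583
  hemisphere S, so the sign is −
  λ: 16.09′ = 0.268167°; total 110.268167
  E → positive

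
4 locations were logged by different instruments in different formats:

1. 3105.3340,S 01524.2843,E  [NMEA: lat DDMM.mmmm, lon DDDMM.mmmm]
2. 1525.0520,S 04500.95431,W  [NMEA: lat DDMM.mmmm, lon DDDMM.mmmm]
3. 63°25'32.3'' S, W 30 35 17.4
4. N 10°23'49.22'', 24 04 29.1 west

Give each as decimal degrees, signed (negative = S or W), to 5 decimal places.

1. -31.08890, 15.40474
2. -15.41753, -45.01591
3. -63.42564, -30.58817
4. 10.39701, -24.07475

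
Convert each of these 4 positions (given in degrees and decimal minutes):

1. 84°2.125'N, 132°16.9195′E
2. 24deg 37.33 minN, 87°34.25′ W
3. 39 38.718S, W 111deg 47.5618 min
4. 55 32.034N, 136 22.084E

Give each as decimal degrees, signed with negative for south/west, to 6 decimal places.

1. 84.035417, 132.281992
2. 24.622167, -87.570833
3. -39.645300, -111.792697
4. 55.533900, 136.368067

Point 1:
  Lat: 84 + 2.125/60 = 84.0354167
  N ⇒ keep positive
  Lon: 132 + 16.9195/60 = 132.2819917
  E → positive
Point 2:
  φ: 37.33′ = 0.622167°; total 24.6221667
  N ⇒ keep positive
  Longitude: 34.25′ = 0.570833°; total 87.5708333
  hemisphere W, so the sign is −
Point 3:
  Latitude: 38.718′ = 0.645300°; total 39.6453000
  S ⇒ negate
  Longitude: 47.5618′ = 0.792697°; total 111.7926967
  W → negative
Point 4:
  φ: 32.034′ = 0.533900°; total 55.5339000
  N → positive
  λ: 22.084′ = 0.368067°; total 136.3680667
  E ⇒ keep positive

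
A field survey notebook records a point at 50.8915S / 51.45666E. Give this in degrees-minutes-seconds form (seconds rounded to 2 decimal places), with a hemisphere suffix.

Latitude: 0.891500° → 53.49000′; 0.49000 × 60 = 29.4000″
Longitude: 0.456660 × 60 = 27.39960′ → 27′, remainder × 60 = 23.9760″

50°53′29.40″ S, 51°27′23.98″ E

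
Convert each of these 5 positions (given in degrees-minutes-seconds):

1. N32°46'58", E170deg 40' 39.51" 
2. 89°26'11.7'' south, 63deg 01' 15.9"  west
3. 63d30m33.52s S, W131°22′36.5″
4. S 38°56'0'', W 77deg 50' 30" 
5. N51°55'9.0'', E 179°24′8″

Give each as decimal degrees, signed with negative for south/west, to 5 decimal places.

Point 1:
  φ: 46′ + 58″ = 46.96667′; 32 + 46.96667/60 = 32.782778
  N → positive
  Longitude: 40′ + 39.51″ = 40.65850′; 170 + 40.65850/60 = 170.677642
  E → positive
Point 2:
  Latitude: 26′ + 11.7″ = 26.19500′; 89 + 26.19500/60 = 89.436583
  S → negative
  λ: 63 + 1/60 + 15.9/3600 = 63.021083
  hemisphere W, so the sign is −
Point 3:
  Latitude: 30′ + 33.52″ = 30.55867′; 63 + 30.55867/60 = 63.509311
  hemisphere S, so the sign is −
  Lon: 131 + 22/60 + 36.5/3600 = 131.376806
  W → negative
Point 4:
  Latitude: 56′ + 0″ = 56.00000′; 38 + 56.00000/60 = 38.933333
  hemisphere S, so the sign is −
  λ: 77° + 50/60 + 30/3600 = 77 + 0.833333 + 0.008333 = 77.841667
  hemisphere W, so the sign is −
Point 5:
  φ: 55′ + 9″ = 55.15000′; 51 + 55.15000/60 = 51.919167
  N ⇒ keep positive
  Longitude: 24′ + 8″ = 24.13333′; 179 + 24.13333/60 = 179.402222
  E → positive

1. 32.78278, 170.67764
2. -89.43658, -63.02108
3. -63.50931, -131.37681
4. -38.93333, -77.84167
5. 51.91917, 179.40222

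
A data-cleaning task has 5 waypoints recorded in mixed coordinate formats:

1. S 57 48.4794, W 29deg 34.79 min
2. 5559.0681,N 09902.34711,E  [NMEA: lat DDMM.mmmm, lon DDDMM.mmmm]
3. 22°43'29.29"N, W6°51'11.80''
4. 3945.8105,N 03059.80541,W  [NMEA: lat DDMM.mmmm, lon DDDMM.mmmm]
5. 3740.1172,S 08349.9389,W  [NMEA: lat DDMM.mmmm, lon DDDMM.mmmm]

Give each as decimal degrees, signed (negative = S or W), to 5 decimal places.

Point 1:
  φ: 57 + 48.4794/60 = 57.807990
  hemisphere S, so the sign is −
  λ: 29 + 34.79/60 = 29.579833
  hemisphere W, so the sign is −
Point 2:
  Latitude: split at 2 digits → 55° and 59.0681′; 55 + 59.0681/60 = 55.984468
  N → positive
  Longitude: split at 3 digits → 099° and 2.34711′; 99 + 2.34711/60 = 99.039119
  E ⇒ keep positive
Point 3:
  Lat: 43′ + 29.29″ = 43.48817′; 22 + 43.48817/60 = 22.724803
  N → positive
  Longitude: 51′ + 11.8″ = 51.19667′; 6 + 51.19667/60 = 6.853278
  W ⇒ negate
Point 4:
  Lat: split at 2 digits → 39° and 45.8105′; 39 + 45.8105/60 = 39.763508
  N → positive
  λ: split at 3 digits → 030° and 59.80541′; 30 + 59.80541/60 = 30.996757
  W → negative
Point 5:
  Latitude: degrees = first 2 digits = 37, minutes = 40.1172; 37 + 40.1172/60 = 37.668620
  hemisphere S, so the sign is −
  Lon: split at 3 digits → 083° and 49.9389′; 83 + 49.9389/60 = 83.832315
  W ⇒ negate

1. -57.80799, -29.57983
2. 55.98447, 99.03912
3. 22.72480, -6.85328
4. 39.76351, -30.99676
5. -37.66862, -83.83232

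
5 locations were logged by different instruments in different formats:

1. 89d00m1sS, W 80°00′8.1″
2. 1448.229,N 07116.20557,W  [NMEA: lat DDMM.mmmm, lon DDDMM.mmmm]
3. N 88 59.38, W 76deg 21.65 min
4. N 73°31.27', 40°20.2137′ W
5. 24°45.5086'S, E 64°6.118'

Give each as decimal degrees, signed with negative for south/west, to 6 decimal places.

Point 1:
  Lat: 0′ + 1″ = 0.01667′; 89 + 0.01667/60 = 89.0002778
  S → negative
  Lon: 80° + 0/60 + 8.1/3600 = 80 + 0.000000 + 0.002250 = 80.0022500
  W → negative
Point 2:
  φ: split at 2 digits → 14° and 48.229′; 14 + 48.229/60 = 14.8038167
  N ⇒ keep positive
  Lon: split at 3 digits → 071° and 16.20557′; 71 + 16.20557/60 = 71.2700928
  W ⇒ negate
Point 3:
  Lat: 59.38′ = 0.989667°; total 88.9896667
  N → positive
  λ: 76 + 21.65/60 = 76.3608333
  W ⇒ negate
Point 4:
  φ: 31.27′ = 0.521167°; total 73.5211667
  N → positive
  Longitude: 20.2137′ = 0.336895°; total 40.3368950
  W → negative
Point 5:
  Lat: 45.5086′ = 0.758477°; total 24.7584767
  hemisphere S, so the sign is −
  Longitude: 64 + 6.118/60 = 64.1019667
  E ⇒ keep positive

1. -89.000278, -80.002250
2. 14.803817, -71.270093
3. 88.989667, -76.360833
4. 73.521167, -40.336895
5. -24.758477, 64.101967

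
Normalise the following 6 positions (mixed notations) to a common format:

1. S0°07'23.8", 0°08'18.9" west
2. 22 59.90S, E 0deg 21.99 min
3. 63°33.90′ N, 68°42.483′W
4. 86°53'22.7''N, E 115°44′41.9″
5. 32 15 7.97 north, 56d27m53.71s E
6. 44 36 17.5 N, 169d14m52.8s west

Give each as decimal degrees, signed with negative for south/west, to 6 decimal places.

Point 1:
  Latitude: 0 + 7/60 + 23.8/3600 = 0.1232778
  hemisphere S, so the sign is −
  λ: 0° + 8/60 + 18.9/3600 = 0 + 0.133333 + 0.005250 = 0.1385833
  W ⇒ negate
Point 2:
  Latitude: 22 + 59.9/60 = 22.9983333
  hemisphere S, so the sign is −
  Longitude: 0 + 21.99/60 = 0.3665000
  E → positive
Point 3:
  φ: 33.9′ = 0.565000°; total 63.5650000
  N → positive
  λ: 68 + 42.483/60 = 68.7080500
  hemisphere W, so the sign is −
Point 4:
  Lat: 86° + 53/60 + 22.7/3600 = 86 + 0.883333 + 0.006306 = 86.8896389
  N ⇒ keep positive
  Lon: 115 + 44/60 + 41.9/3600 = 115.7449722
  E → positive
Point 5:
  φ: 32° + 15/60 + 7.97/3600 = 32 + 0.250000 + 0.002214 = 32.2522139
  N → positive
  λ: 56 + 27/60 + 53.71/3600 = 56.4649194
  E → positive
Point 6:
  φ: 36′ + 17.5″ = 36.29167′; 44 + 36.29167/60 = 44.6048611
  N ⇒ keep positive
  Longitude: 169 + 14/60 + 52.8/3600 = 169.2480000
  W ⇒ negate

1. -0.123278, -0.138583
2. -22.998333, 0.366500
3. 63.565000, -68.708050
4. 86.889639, 115.744972
5. 32.252214, 56.464919
6. 44.604861, -169.248000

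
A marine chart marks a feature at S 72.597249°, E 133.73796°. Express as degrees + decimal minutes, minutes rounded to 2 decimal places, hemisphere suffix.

72° 35.83′ S, 133° 44.28′ E

Latitude: minutes = (72.597249 − 72) × 60 = 35.8349
λ: minutes = (133.737960 − 133) × 60 = 44.2776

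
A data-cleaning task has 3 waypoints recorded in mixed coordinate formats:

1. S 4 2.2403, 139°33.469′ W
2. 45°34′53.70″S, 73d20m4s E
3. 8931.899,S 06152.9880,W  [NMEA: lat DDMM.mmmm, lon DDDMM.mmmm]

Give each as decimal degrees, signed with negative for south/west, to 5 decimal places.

Point 1:
  Lat: 4 + 2.2403/60 = 4.037338
  S ⇒ negate
  λ: 139 + 33.469/60 = 139.557817
  W → negative
Point 2:
  Lat: 45° + 34/60 + 53.7/3600 = 45 + 0.566667 + 0.014917 = 45.581583
  S → negative
  Lon: 20′ + 4″ = 20.06667′; 73 + 20.06667/60 = 73.334444
  E ⇒ keep positive
Point 3:
  φ: degrees = first 2 digits = 89, minutes = 31.899; 89 + 31.899/60 = 89.531650
  hemisphere S, so the sign is −
  Longitude: split at 3 digits → 061° and 52.988′; 61 + 52.988/60 = 61.883133
  W ⇒ negate

1. -4.03734, -139.55782
2. -45.58158, 73.33444
3. -89.53165, -61.88313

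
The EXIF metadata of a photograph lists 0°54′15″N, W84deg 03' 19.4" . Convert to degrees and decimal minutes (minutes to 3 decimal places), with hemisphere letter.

0° 54.250′ N, 84° 3.323′ W

φ: seconds/60 = 0.25000; minutes = 54 + 0.25000 = 54.25000
Lon: 3 + 19.4/60 = 3.32333′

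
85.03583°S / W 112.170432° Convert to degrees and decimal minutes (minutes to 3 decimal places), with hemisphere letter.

85° 2.150′ S, 112° 10.226′ W

Lat: 85° + 0.035830 × 60 = 85° 2.14980′
Longitude: 112° + 0.170432 × 60 = 112° 10.22592′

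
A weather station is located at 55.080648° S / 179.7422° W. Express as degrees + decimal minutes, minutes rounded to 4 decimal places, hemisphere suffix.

55° 4.8389′ S, 179° 44.5320′ W

φ: minutes = (55.080648 − 55) × 60 = 4.838880
Longitude: fractional part 0.742200 → 44.532000 minutes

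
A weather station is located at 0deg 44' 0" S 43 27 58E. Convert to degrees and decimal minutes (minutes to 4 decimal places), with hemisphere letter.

0° 44.0000′ S, 43° 27.9667′ E

φ: seconds/60 = 0.00000; minutes = 44 + 0.00000 = 44.000000
Lon: seconds/60 = 0.96667; minutes = 27 + 0.96667 = 27.966667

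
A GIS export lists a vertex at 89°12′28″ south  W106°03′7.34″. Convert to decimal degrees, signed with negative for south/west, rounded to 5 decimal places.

φ: 89 + 12/60 + 28/3600 = 89.207778
hemisphere S, so the sign is −
Lon: 106 + 3/60 + 7.34/3600 = 106.052039
hemisphere W, so the sign is −

-89.20778, -106.05204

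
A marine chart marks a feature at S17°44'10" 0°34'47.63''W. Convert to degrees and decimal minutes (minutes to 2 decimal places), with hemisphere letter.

17° 44.17′ S, 0° 34.79′ W

Latitude: seconds/60 = 0.16667; minutes = 44 + 0.16667 = 44.1667
Longitude: 34 + 47.63/60 = 34.7938′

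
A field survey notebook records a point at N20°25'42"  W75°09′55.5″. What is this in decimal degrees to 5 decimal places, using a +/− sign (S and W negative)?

20.42833, -75.16542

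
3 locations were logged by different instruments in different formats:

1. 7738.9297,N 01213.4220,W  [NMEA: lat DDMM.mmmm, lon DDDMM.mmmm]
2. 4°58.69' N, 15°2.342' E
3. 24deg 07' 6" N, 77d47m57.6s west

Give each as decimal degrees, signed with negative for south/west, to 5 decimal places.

1. 77.64883, -12.22370
2. 4.97817, 15.03903
3. 24.11833, -77.79933

Point 1:
  Latitude: degrees = first 2 digits = 77, minutes = 38.9297; 77 + 38.9297/60 = 77.648828
  N → positive
  λ: degrees = first 3 digits = 12, minutes = 13.422; 12 + 13.422/60 = 12.223700
  W → negative
Point 2:
  Lat: 4 + 58.69/60 = 4.978167
  N → positive
  Lon: 15 + 2.342/60 = 15.039033
  E ⇒ keep positive
Point 3:
  Latitude: 24 + 7/60 + 6/3600 = 24.118333
  N ⇒ keep positive
  λ: 77° + 47/60 + 57.6/3600 = 77 + 0.783333 + 0.016000 = 77.799333
  hemisphere W, so the sign is −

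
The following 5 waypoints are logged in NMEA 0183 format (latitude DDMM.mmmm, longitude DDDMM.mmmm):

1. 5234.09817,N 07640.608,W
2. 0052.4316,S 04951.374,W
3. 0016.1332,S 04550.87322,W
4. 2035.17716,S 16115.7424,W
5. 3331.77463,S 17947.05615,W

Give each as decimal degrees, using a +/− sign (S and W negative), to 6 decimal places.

Point 1:
  Latitude: degrees = first 2 digits = 52, minutes = 34.09817; 52 + 34.09817/60 = 52.5683028
  N ⇒ keep positive
  Lon: degrees = first 3 digits = 76, minutes = 40.608; 76 + 40.608/60 = 76.6768000
  W → negative
Point 2:
  Lat: split at 2 digits → 00° and 52.4316′; 0 + 52.4316/60 = 0.8738600
  S → negative
  Lon: degrees = first 3 digits = 49, minutes = 51.374; 49 + 51.374/60 = 49.8562333
  W ⇒ negate
Point 3:
  Latitude: degrees = first 2 digits = 0, minutes = 16.1332; 0 + 16.1332/60 = 0.2688867
  S ⇒ negate
  Longitude: split at 3 digits → 045° and 50.87322′; 45 + 50.87322/60 = 45.8478870
  W → negative
Point 4:
  Lat: split at 2 digits → 20° and 35.17716′; 20 + 35.17716/60 = 20.5862860
  S ⇒ negate
  Longitude: degrees = first 3 digits = 161, minutes = 15.7424; 161 + 15.7424/60 = 161.2623733
  W ⇒ negate
Point 5:
  Latitude: split at 2 digits → 33° and 31.77463′; 33 + 31.77463/60 = 33.5295772
  S ⇒ negate
  Longitude: split at 3 digits → 179° and 47.05615′; 179 + 47.05615/60 = 179.7842692
  W ⇒ negate

1. 52.568303, -76.676800
2. -0.873860, -49.856233
3. -0.268887, -45.847887
4. -20.586286, -161.262373
5. -33.529577, -179.784269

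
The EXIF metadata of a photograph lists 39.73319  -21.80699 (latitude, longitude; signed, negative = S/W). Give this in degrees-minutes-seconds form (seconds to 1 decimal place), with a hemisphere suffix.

Lat: whole degrees 39; 43.99140′ → 43′ and 59.484″
Longitude is negative → W; |value| = 21.806990
Lon: whole degrees 21; 48.41940′ → 48′ and 25.164″

39°43′59.5″ N, 21°48′25.2″ W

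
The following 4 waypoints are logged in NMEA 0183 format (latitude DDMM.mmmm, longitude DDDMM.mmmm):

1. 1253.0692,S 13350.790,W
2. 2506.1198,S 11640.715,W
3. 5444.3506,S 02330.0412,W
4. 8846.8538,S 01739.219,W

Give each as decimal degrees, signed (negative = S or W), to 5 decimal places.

1. -12.88449, -133.84650
2. -25.10200, -116.67858
3. -54.73918, -23.50069
4. -88.78090, -17.65365

Point 1:
  Lat: split at 2 digits → 12° and 53.0692′; 12 + 53.0692/60 = 12.884487
  S ⇒ negate
  λ: split at 3 digits → 133° and 50.79′; 133 + 50.79/60 = 133.846500
  W → negative
Point 2:
  Lat: split at 2 digits → 25° and 6.1198′; 25 + 6.1198/60 = 25.101997
  S ⇒ negate
  λ: degrees = first 3 digits = 116, minutes = 40.715; 116 + 40.715/60 = 116.678583
  hemisphere W, so the sign is −
Point 3:
  Lat: degrees = first 2 digits = 54, minutes = 44.3506; 54 + 44.3506/60 = 54.739177
  S → negative
  Lon: degrees = first 3 digits = 23, minutes = 30.0412; 23 + 30.0412/60 = 23.500687
  W ⇒ negate
Point 4:
  Latitude: degrees = first 2 digits = 88, minutes = 46.8538; 88 + 46.8538/60 = 88.780897
  hemisphere S, so the sign is −
  Longitude: degrees = first 3 digits = 17, minutes = 39.219; 17 + 39.219/60 = 17.653650
  W ⇒ negate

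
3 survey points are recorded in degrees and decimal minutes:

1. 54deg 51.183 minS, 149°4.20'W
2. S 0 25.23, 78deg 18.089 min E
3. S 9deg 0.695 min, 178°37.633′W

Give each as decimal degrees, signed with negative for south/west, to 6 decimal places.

1. -54.853050, -149.070000
2. -0.420500, 78.301483
3. -9.011583, -178.627217

Point 1:
  Lat: 51.183′ = 0.853050°; total 54.8530500
  S → negative
  Longitude: 4.2′ = 0.070000°; total 149.0700000
  W → negative
Point 2:
  φ: 0 + 25.23/60 = 0.4205000
  S → negative
  λ: 78 + 18.089/60 = 78.3014833
  E → positive
Point 3:
  Latitude: 0.695′ = 0.011583°; total 9.0115833
  hemisphere S, so the sign is −
  Lon: 178 + 37.633/60 = 178.6272167
  W → negative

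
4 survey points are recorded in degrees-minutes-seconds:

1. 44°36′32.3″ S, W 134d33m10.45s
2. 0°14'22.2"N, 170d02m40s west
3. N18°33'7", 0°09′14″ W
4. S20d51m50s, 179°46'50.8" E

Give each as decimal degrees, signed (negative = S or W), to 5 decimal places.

1. -44.60897, -134.55290
2. 0.23950, -170.04444
3. 18.55194, -0.15389
4. -20.86389, 179.78078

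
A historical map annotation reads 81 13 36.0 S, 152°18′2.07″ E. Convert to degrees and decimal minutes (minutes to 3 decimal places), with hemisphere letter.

81° 13.600′ S, 152° 18.035′ E

Lat: 13 + 36/60 = 13.60000′
λ: seconds/60 = 0.03450; minutes = 18 + 0.03450 = 18.03450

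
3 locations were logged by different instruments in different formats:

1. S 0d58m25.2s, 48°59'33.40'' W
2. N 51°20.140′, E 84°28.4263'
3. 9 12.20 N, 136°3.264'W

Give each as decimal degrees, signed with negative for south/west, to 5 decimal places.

Point 1:
  Lat: 0 + 58/60 + 25.2/3600 = 0.973667
  S ⇒ negate
  Lon: 48 + 59/60 + 33.4/3600 = 48.992611
  W ⇒ negate
Point 2:
  φ: 51 + 20.14/60 = 51.335667
  N ⇒ keep positive
  Longitude: 28.4263′ = 0.473772°; total 84.473772
  E → positive
Point 3:
  Lat: 12.2′ = 0.203333°; total 9.203333
  N ⇒ keep positive
  Longitude: 136 + 3.264/60 = 136.054400
  hemisphere W, so the sign is −

1. -0.97367, -48.99261
2. 51.33567, 84.47377
3. 9.20333, -136.05440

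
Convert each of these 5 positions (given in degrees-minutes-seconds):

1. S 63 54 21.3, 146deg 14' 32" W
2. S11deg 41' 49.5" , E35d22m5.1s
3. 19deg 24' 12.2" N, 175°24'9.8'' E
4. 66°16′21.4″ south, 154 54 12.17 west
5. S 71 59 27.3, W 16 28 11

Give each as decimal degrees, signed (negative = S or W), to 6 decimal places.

1. -63.905917, -146.242222
2. -11.697083, 35.368083
3. 19.403389, 175.402722
4. -66.272611, -154.903381
5. -71.990917, -16.469722

Point 1:
  Lat: 63 + 54/60 + 21.3/3600 = 63.9059167
  S → negative
  λ: 146° + 14/60 + 32/3600 = 146 + 0.233333 + 0.008889 = 146.2422222
  W → negative
Point 2:
  Latitude: 11° + 41/60 + 49.5/3600 = 11 + 0.683333 + 0.013750 = 11.6970833
  S ⇒ negate
  λ: 35 + 22/60 + 5.1/3600 = 35.3680833
  E ⇒ keep positive
Point 3:
  Latitude: 19° + 24/60 + 12.2/3600 = 19 + 0.400000 + 0.003389 = 19.4033889
  N ⇒ keep positive
  λ: 24′ + 9.8″ = 24.16333′; 175 + 24.16333/60 = 175.4027222
  E → positive
Point 4:
  φ: 66° + 16/60 + 21.4/3600 = 66 + 0.266667 + 0.005944 = 66.2726111
  S → negative
  Lon: 154 + 54/60 + 12.17/3600 = 154.9033806
  W ⇒ negate
Point 5:
  Lat: 71 + 59/60 + 27.3/3600 = 71.9909167
  S ⇒ negate
  Longitude: 16 + 28/60 + 11/3600 = 16.4697222
  W → negative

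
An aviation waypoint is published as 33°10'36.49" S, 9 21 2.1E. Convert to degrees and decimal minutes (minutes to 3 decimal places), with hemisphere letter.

Latitude: 10 + 36.49/60 = 10.60817′
Lon: 21 + 2.1/60 = 21.03500′

33° 10.608′ S, 9° 21.035′ E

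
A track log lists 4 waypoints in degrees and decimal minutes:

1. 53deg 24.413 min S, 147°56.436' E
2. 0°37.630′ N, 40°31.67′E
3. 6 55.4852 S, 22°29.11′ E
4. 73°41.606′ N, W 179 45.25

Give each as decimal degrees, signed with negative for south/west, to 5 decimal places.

1. -53.40688, 147.94060
2. 0.62717, 40.52783
3. -6.92475, 22.48517
4. 73.69343, -179.75417

Point 1:
  φ: 53 + 24.413/60 = 53.406883
  S ⇒ negate
  Lon: 147 + 56.436/60 = 147.940600
  E → positive
Point 2:
  φ: 37.63′ = 0.627167°; total 0.627167
  N → positive
  Longitude: 40 + 31.67/60 = 40.527833
  E → positive
Point 3:
  Lat: 55.4852′ = 0.924753°; total 6.924753
  hemisphere S, so the sign is −
  Lon: 22 + 29.11/60 = 22.485167
  E ⇒ keep positive
Point 4:
  Lat: 73 + 41.606/60 = 73.693433
  N ⇒ keep positive
  λ: 179 + 45.25/60 = 179.754167
  W → negative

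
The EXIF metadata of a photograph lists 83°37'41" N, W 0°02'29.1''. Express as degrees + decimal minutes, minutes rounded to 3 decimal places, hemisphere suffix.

83° 37.683′ N, 0° 2.485′ W

φ: seconds/60 = 0.68333; minutes = 37 + 0.68333 = 37.68333
Lon: 2 + 29.1/60 = 2.48500′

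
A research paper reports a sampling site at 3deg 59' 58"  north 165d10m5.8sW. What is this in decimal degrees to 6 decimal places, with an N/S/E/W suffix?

Latitude: 3° + 59/60 + 58/3600 = 3 + 0.983333 + 0.016111 = 3.9994444
Longitude: 165 + 10/60 + 5.8/3600 = 165.1682778

3.999444° N, 165.168278° W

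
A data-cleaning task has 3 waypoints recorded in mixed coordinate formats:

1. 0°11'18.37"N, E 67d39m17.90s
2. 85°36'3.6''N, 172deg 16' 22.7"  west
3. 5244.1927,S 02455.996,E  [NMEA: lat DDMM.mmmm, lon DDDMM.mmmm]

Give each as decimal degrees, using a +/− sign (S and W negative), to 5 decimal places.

Point 1:
  Lat: 11′ + 18.37″ = 11.30617′; 0 + 11.30617/60 = 0.188436
  N ⇒ keep positive
  λ: 67° + 39/60 + 17.9/3600 = 67 + 0.650000 + 0.004972 = 67.654972
  E ⇒ keep positive
Point 2:
  φ: 85 + 36/60 + 3.6/3600 = 85.601000
  N ⇒ keep positive
  Lon: 172° + 16/60 + 22.7/3600 = 172 + 0.266667 + 0.006306 = 172.272972
  hemisphere W, so the sign is −
Point 3:
  φ: split at 2 digits → 52° and 44.1927′; 52 + 44.1927/60 = 52.736545
  hemisphere S, so the sign is −
  λ: split at 3 digits → 024° and 55.996′; 24 + 55.996/60 = 24.933267
  E ⇒ keep positive

1. 0.18844, 67.65497
2. 85.60100, -172.27297
3. -52.73655, 24.93327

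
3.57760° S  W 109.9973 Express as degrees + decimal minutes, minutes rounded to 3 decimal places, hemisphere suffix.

Lat: minutes = (3.577600 − 3) × 60 = 34.65600
λ: 109° + 0.997300 × 60 = 109° 59.83800′

3° 34.656′ S, 109° 59.838′ W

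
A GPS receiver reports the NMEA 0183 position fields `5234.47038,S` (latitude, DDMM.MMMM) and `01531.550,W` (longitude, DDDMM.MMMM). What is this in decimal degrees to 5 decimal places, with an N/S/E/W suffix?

52.57451° S, 15.52583° W

φ: split at 2 digits → 52° and 34.47038′; 52 + 34.47038/60 = 52.574506
Lon: split at 3 digits → 015° and 31.55′; 15 + 31.55/60 = 15.525833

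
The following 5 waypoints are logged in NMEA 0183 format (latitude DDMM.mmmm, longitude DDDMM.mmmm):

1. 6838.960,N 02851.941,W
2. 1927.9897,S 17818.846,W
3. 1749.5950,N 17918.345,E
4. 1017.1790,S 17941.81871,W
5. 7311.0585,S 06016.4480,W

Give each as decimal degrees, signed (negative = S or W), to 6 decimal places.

Point 1:
  φ: split at 2 digits → 68° and 38.96′; 68 + 38.96/60 = 68.6493333
  N → positive
  λ: degrees = first 3 digits = 28, minutes = 51.941; 28 + 51.941/60 = 28.8656833
  W → negative
Point 2:
  Lat: split at 2 digits → 19° and 27.9897′; 19 + 27.9897/60 = 19.4664950
  hemisphere S, so the sign is −
  Longitude: split at 3 digits → 178° and 18.846′; 178 + 18.846/60 = 178.3141000
  W → negative
Point 3:
  Latitude: degrees = first 2 digits = 17, minutes = 49.595; 17 + 49.595/60 = 17.8265833
  N → positive
  Longitude: degrees = first 3 digits = 179, minutes = 18.345; 179 + 18.345/60 = 179.3057500
  E → positive
Point 4:
  Latitude: degrees = first 2 digits = 10, minutes = 17.179; 10 + 17.179/60 = 10.2863167
  hemisphere S, so the sign is −
  Longitude: degrees = first 3 digits = 179, minutes = 41.81871; 179 + 41.81871/60 = 179.6969785
  W → negative
Point 5:
  φ: degrees = first 2 digits = 73, minutes = 11.0585; 73 + 11.0585/60 = 73.1843083
  hemisphere S, so the sign is −
  Longitude: split at 3 digits → 060° and 16.448′; 60 + 16.448/60 = 60.2741333
  W → negative

1. 68.649333, -28.865683
2. -19.466495, -178.314100
3. 17.826583, 179.305750
4. -10.286317, -179.696979
5. -73.184308, -60.274133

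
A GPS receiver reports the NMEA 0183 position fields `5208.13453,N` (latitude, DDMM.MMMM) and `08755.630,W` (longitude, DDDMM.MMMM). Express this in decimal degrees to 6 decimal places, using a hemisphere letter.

52.135576° N, 87.927167° W

φ: degrees = first 2 digits = 52, minutes = 8.13453; 52 + 8.13453/60 = 52.1355755
Lon: split at 3 digits → 087° and 55.63′; 87 + 55.63/60 = 87.9271667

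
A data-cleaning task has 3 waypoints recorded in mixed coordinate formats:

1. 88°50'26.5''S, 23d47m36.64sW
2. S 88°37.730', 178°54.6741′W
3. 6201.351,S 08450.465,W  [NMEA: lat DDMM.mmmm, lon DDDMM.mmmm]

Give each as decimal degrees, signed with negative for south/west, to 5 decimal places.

1. -88.84069, -23.79351
2. -88.62883, -178.91124
3. -62.02252, -84.84108

Point 1:
  Lat: 50′ + 26.5″ = 50.44167′; 88 + 50.44167/60 = 88.840694
  hemisphere S, so the sign is −
  Longitude: 47′ + 36.64″ = 47.61067′; 23 + 47.61067/60 = 23.793511
  W ⇒ negate
Point 2:
  Lat: 37.73′ = 0.628833°; total 88.628833
  S → negative
  λ: 54.6741′ = 0.911235°; total 178.911235
  W → negative
Point 3:
  Lat: split at 2 digits → 62° and 1.351′; 62 + 1.351/60 = 62.022517
  S → negative
  Lon: degrees = first 3 digits = 84, minutes = 50.465; 84 + 50.465/60 = 84.841083
  W → negative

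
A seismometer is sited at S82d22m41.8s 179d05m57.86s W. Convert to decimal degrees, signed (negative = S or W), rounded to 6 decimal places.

-82.378278, -179.099406

φ: 82 + 22/60 + 41.8/3600 = 82.3782778
S → negative
λ: 179 + 5/60 + 57.86/3600 = 179.0994056
W → negative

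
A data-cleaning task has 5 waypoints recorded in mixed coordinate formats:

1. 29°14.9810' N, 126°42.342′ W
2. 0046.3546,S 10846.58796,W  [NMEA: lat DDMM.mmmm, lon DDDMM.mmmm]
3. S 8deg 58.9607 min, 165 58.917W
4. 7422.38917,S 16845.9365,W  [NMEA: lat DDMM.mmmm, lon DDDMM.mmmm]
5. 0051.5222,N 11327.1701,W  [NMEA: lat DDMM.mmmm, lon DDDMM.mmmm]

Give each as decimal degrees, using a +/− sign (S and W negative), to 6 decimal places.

Point 1:
  Latitude: 14.981′ = 0.249683°; total 29.2496833
  N → positive
  Longitude: 42.342′ = 0.705700°; total 126.7057000
  hemisphere W, so the sign is −
Point 2:
  Lat: degrees = first 2 digits = 0, minutes = 46.3546; 0 + 46.3546/60 = 0.7725767
  hemisphere S, so the sign is −
  Longitude: split at 3 digits → 108° and 46.58796′; 108 + 46.58796/60 = 108.7764660
  W ⇒ negate
Point 3:
  Latitude: 8 + 58.9607/60 = 8.9826783
  hemisphere S, so the sign is −
  Lon: 165 + 58.917/60 = 165.9819500
  hemisphere W, so the sign is −
Point 4:
  φ: degrees = first 2 digits = 74, minutes = 22.38917; 74 + 22.38917/60 = 74.3731528
  S ⇒ negate
  Lon: split at 3 digits → 168° and 45.9365′; 168 + 45.9365/60 = 168.7656083
  W → negative
Point 5:
  Latitude: degrees = first 2 digits = 0, minutes = 51.5222; 0 + 51.5222/60 = 0.8587033
  N → positive
  λ: split at 3 digits → 113° and 27.1701′; 113 + 27.1701/60 = 113.4528350
  W ⇒ negate

1. 29.249683, -126.705700
2. -0.772577, -108.776466
3. -8.982678, -165.981950
4. -74.373153, -168.765608
5. 0.858703, -113.452835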